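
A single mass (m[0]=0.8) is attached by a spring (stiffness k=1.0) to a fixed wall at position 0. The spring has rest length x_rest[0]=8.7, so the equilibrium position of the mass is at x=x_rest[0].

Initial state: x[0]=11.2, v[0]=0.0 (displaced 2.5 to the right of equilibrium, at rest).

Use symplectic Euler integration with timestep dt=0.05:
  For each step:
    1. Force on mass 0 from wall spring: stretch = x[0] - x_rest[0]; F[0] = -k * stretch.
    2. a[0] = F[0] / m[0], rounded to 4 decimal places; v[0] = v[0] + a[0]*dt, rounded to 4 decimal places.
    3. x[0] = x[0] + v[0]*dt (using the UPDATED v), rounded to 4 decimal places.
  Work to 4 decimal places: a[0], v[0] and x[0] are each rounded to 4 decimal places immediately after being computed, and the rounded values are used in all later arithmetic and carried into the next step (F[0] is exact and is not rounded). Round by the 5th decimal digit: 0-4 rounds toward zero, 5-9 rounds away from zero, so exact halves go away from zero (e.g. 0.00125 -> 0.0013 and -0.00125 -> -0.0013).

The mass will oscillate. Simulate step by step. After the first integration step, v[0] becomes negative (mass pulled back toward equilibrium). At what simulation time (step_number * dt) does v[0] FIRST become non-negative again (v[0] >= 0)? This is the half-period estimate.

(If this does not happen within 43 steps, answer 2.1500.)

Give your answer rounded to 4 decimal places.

Step 0: x=[11.2000] v=[0.0000]
Step 1: x=[11.1922] v=[-0.1563]
Step 2: x=[11.1766] v=[-0.3121]
Step 3: x=[11.1533] v=[-0.4669]
Step 4: x=[11.1223] v=[-0.6202]
Step 5: x=[11.0837] v=[-0.7716]
Step 6: x=[11.0377] v=[-0.9206]
Step 7: x=[10.9844] v=[-1.0667]
Step 8: x=[10.9239] v=[-1.2095]
Step 9: x=[10.8565] v=[-1.3485]
Step 10: x=[10.7823] v=[-1.4833]
Step 11: x=[10.7016] v=[-1.6134]
Step 12: x=[10.6147] v=[-1.7385]
Step 13: x=[10.5218] v=[-1.8582]
Step 14: x=[10.4232] v=[-1.9721]
Step 15: x=[10.3192] v=[-2.0798]
Step 16: x=[10.2102] v=[-2.1810]
Step 17: x=[10.0964] v=[-2.2754]
Step 18: x=[9.9783] v=[-2.3627]
Step 19: x=[9.8562] v=[-2.4426]
Step 20: x=[9.7305] v=[-2.5149]
Step 21: x=[9.6015] v=[-2.5793]
Step 22: x=[9.4697] v=[-2.6356]
Step 23: x=[9.3355] v=[-2.6837]
Step 24: x=[9.1993] v=[-2.7234]
Step 25: x=[9.0616] v=[-2.7546]
Step 26: x=[8.9227] v=[-2.7772]
Step 27: x=[8.7831] v=[-2.7911]
Step 28: x=[8.6433] v=[-2.7963]
Step 29: x=[8.5037] v=[-2.7928]
Step 30: x=[8.3647] v=[-2.7805]
Step 31: x=[8.2267] v=[-2.7595]
Step 32: x=[8.0902] v=[-2.7299]
Step 33: x=[7.9556] v=[-2.6918]
Step 34: x=[7.8233] v=[-2.6453]
Step 35: x=[7.6938] v=[-2.5905]
Step 36: x=[7.5674] v=[-2.5276]
Step 37: x=[7.4446] v=[-2.4568]
Step 38: x=[7.3257] v=[-2.3783]
Step 39: x=[7.2111] v=[-2.2924]
Step 40: x=[7.1011] v=[-2.1993]
Step 41: x=[6.9961] v=[-2.0994]
Step 42: x=[6.8965] v=[-1.9929]
Step 43: x=[6.8025] v=[-1.8802]
v[0] did not become non-negative within 43 steps; using fallback time=2.1500

Answer: 2.1500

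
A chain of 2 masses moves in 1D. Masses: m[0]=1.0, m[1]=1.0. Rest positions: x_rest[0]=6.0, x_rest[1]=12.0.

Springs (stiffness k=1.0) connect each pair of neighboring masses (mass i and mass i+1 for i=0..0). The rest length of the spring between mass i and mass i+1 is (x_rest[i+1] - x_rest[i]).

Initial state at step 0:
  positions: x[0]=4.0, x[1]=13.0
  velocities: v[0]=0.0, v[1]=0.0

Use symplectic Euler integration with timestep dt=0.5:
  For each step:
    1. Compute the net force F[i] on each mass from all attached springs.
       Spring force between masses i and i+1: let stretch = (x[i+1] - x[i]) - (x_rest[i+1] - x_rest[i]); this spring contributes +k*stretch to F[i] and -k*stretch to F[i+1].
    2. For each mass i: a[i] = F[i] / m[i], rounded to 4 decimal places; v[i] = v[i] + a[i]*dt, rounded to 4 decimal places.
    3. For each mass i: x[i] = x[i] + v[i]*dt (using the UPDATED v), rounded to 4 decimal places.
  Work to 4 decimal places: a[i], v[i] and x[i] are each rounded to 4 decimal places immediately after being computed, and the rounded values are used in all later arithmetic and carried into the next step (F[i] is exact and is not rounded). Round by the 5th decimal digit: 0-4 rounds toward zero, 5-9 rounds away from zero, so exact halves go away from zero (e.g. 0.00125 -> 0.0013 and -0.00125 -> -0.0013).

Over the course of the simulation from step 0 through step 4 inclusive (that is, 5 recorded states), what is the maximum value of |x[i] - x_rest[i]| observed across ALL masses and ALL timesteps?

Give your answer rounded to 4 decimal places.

Answer: 2.0937

Derivation:
Step 0: x=[4.0000 13.0000] v=[0.0000 0.0000]
Step 1: x=[4.7500 12.2500] v=[1.5000 -1.5000]
Step 2: x=[5.8750 11.1250] v=[2.2500 -2.2500]
Step 3: x=[6.8125 10.1875] v=[1.8750 -1.8750]
Step 4: x=[7.0938 9.9063] v=[0.5625 -0.5625]
Max displacement = 2.0937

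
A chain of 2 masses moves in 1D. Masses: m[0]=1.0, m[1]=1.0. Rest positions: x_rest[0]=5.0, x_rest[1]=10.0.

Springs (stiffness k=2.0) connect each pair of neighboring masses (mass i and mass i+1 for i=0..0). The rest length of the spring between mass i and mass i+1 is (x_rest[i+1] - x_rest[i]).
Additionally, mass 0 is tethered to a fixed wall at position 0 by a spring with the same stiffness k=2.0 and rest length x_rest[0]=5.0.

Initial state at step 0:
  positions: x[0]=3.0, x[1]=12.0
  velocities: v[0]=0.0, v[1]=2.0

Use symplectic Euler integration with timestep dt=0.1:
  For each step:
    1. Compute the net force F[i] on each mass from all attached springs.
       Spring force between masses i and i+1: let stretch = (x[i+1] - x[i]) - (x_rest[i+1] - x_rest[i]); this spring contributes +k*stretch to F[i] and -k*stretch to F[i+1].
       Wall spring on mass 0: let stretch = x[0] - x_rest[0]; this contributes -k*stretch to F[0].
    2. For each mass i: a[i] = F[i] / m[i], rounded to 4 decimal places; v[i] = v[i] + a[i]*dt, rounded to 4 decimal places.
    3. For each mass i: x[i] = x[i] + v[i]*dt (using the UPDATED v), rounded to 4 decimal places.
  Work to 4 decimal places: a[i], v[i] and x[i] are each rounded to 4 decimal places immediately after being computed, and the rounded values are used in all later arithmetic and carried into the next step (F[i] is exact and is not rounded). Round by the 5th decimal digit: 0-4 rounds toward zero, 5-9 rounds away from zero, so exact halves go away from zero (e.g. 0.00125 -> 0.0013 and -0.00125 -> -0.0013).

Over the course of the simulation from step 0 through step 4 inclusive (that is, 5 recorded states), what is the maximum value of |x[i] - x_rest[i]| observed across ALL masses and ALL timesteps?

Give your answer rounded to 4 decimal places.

Answer: 2.1600

Derivation:
Step 0: x=[3.0000 12.0000] v=[0.0000 2.0000]
Step 1: x=[3.1200 12.1200] v=[1.2000 1.2000]
Step 2: x=[3.3576 12.1600] v=[2.3760 0.4000]
Step 3: x=[3.7041 12.1240] v=[3.4650 -0.3605]
Step 4: x=[4.1449 12.0196] v=[4.4082 -1.0445]
Max displacement = 2.1600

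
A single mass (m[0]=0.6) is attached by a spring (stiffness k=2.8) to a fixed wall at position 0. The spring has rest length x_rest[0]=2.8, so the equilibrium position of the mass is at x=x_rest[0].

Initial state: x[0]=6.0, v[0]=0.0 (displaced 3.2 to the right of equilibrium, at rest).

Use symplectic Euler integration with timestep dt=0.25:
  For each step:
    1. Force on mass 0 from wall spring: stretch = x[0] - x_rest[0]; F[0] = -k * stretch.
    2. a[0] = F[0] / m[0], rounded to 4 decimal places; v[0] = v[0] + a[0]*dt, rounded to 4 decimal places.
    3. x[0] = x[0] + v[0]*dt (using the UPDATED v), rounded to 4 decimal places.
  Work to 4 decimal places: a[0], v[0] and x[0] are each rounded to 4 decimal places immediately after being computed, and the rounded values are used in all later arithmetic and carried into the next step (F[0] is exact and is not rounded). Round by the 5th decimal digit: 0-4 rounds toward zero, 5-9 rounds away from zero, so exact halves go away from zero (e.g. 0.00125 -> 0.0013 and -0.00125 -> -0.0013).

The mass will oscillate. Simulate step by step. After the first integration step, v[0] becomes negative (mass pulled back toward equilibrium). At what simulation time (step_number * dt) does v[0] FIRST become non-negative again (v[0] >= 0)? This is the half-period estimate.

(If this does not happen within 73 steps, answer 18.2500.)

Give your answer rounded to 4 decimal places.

Answer: 1.5000

Derivation:
Step 0: x=[6.0000] v=[0.0000]
Step 1: x=[5.0667] v=[-3.7333]
Step 2: x=[3.4723] v=[-6.3778]
Step 3: x=[1.6818] v=[-7.1622]
Step 4: x=[0.2174] v=[-5.8576]
Step 5: x=[-0.4938] v=[-2.8446]
Step 6: x=[-0.2443] v=[0.9982]
First v>=0 after going negative at step 6, time=1.5000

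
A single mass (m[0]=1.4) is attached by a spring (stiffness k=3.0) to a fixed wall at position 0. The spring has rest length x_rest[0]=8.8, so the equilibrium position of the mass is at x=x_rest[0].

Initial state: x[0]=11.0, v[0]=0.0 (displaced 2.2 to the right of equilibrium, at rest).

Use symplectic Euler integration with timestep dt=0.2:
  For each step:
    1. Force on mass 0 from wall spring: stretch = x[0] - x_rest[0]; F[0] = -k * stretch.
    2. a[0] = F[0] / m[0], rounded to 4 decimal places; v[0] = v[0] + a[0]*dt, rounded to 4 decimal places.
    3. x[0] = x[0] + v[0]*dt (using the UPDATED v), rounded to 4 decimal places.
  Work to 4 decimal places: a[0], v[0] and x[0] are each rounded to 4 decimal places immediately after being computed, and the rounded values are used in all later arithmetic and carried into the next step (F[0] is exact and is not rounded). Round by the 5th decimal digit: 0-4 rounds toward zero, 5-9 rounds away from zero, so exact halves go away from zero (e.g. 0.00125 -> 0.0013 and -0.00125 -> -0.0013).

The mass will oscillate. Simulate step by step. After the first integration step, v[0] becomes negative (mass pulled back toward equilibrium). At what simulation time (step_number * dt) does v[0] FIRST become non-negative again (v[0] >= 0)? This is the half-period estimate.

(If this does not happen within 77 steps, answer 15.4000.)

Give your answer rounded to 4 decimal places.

Step 0: x=[11.0000] v=[0.0000]
Step 1: x=[10.8114] v=[-0.9429]
Step 2: x=[10.4504] v=[-1.8049]
Step 3: x=[9.9480] v=[-2.5122]
Step 4: x=[9.3472] v=[-3.0042]
Step 5: x=[8.6995] v=[-3.2387]
Step 6: x=[8.0604] v=[-3.1956]
Step 7: x=[7.4847] v=[-2.8786]
Step 8: x=[7.0217] v=[-2.3149]
Step 9: x=[6.7111] v=[-1.5528]
Step 10: x=[6.5796] v=[-0.6576]
Step 11: x=[6.6384] v=[0.2940]
First v>=0 after going negative at step 11, time=2.2000

Answer: 2.2000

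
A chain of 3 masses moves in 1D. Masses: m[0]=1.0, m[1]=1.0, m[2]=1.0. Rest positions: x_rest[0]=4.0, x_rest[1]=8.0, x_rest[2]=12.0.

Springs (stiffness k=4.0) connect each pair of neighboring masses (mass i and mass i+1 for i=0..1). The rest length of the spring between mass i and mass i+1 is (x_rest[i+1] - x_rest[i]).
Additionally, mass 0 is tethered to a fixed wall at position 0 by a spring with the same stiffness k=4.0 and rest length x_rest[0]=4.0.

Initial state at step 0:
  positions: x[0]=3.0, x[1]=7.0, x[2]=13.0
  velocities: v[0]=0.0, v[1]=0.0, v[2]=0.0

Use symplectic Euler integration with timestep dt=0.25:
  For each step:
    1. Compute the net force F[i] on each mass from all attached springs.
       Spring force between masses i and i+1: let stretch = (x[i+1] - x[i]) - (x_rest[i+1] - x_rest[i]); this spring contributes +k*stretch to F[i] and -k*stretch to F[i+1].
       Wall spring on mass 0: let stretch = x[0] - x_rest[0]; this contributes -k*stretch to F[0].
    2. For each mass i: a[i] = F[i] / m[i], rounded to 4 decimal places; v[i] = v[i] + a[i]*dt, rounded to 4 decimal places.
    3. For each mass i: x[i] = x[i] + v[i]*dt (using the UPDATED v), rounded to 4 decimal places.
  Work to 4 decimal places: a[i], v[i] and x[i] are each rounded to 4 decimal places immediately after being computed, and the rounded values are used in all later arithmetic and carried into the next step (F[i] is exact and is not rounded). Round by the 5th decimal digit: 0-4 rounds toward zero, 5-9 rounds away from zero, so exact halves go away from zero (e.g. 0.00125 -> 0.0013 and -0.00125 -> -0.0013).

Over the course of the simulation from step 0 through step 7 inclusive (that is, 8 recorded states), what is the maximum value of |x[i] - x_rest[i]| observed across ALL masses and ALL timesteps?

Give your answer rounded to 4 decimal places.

Answer: 1.3184

Derivation:
Step 0: x=[3.0000 7.0000 13.0000] v=[0.0000 0.0000 0.0000]
Step 1: x=[3.2500 7.5000 12.5000] v=[1.0000 2.0000 -2.0000]
Step 2: x=[3.7500 8.1875 11.7500] v=[2.0000 2.7500 -3.0000]
Step 3: x=[4.4219 8.6563 11.1094] v=[2.6875 1.8750 -2.5625]
Step 4: x=[5.0469 8.6797 10.8555] v=[2.5000 0.0937 -1.0156]
Step 5: x=[5.3184 8.3389 11.0577] v=[1.0859 -1.3633 0.8086]
Step 6: x=[5.0154 7.9227 11.5802] v=[-1.2120 -1.6650 2.0898]
Step 7: x=[4.1854 7.6940 12.1883] v=[-3.3201 -0.9148 2.4323]
Max displacement = 1.3184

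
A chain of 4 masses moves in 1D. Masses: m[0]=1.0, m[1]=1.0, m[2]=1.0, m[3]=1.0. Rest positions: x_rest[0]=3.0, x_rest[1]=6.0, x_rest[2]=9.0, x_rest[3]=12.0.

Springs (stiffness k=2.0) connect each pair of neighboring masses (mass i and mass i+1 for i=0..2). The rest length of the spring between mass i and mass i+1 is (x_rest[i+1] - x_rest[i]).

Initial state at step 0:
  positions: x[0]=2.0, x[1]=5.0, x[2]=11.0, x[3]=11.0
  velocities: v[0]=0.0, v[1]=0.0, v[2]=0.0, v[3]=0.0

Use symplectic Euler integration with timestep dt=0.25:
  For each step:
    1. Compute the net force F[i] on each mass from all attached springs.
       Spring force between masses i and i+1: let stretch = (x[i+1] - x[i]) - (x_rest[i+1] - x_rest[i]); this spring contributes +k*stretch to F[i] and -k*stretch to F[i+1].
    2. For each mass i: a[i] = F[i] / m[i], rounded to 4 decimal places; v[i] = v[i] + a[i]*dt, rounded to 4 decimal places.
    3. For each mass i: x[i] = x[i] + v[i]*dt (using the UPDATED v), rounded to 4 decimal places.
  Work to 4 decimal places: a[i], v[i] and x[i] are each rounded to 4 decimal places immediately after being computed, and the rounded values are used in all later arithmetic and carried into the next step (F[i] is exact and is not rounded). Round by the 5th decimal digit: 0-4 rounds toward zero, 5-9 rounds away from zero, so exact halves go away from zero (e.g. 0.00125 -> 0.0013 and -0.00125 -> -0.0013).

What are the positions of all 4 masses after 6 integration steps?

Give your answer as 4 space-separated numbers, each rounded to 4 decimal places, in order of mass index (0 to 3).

Answer: 3.4081 5.5369 7.4299 12.6255

Derivation:
Step 0: x=[2.0000 5.0000 11.0000 11.0000] v=[0.0000 0.0000 0.0000 0.0000]
Step 1: x=[2.0000 5.3750 10.2500 11.3750] v=[0.0000 1.5000 -3.0000 1.5000]
Step 2: x=[2.0469 5.9375 9.0313 11.9844] v=[0.1875 2.2500 -4.8750 2.4375]
Step 3: x=[2.2051 6.4004 7.7950 12.5997] v=[0.6328 1.8516 -4.9454 2.4610]
Step 4: x=[2.5127 6.5132 6.9849 12.9894] v=[1.2305 0.4513 -3.2404 1.5587]
Step 5: x=[2.9454 6.1849 6.8664 13.0035] v=[1.7308 -1.3131 -0.4740 0.0565]
Step 6: x=[3.4081 5.5369 7.4299 12.6255] v=[1.8506 -2.5921 2.2538 -1.5121]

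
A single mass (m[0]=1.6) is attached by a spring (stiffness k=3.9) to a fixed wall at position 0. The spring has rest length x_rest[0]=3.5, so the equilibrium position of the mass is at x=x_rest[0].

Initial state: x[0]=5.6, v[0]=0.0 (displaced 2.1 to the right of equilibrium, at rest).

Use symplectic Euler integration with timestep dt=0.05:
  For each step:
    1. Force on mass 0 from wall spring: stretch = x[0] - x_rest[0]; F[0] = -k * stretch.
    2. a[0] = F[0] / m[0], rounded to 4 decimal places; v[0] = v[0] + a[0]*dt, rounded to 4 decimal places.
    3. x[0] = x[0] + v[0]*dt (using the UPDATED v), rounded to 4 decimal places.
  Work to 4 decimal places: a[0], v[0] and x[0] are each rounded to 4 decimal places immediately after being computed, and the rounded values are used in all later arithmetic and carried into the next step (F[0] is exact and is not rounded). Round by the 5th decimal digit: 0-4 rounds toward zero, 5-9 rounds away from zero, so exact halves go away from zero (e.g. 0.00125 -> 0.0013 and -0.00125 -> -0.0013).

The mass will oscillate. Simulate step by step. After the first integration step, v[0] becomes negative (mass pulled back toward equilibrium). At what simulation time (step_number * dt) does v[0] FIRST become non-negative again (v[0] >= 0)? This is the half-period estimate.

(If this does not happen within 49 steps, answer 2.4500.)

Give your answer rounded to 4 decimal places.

Step 0: x=[5.6000] v=[0.0000]
Step 1: x=[5.5872] v=[-0.2559]
Step 2: x=[5.5617] v=[-0.5103]
Step 3: x=[5.5236] v=[-0.7616]
Step 4: x=[5.4732] v=[-1.0082]
Step 5: x=[5.4108] v=[-1.2487]
Step 6: x=[5.3367] v=[-1.4816]
Step 7: x=[5.2514] v=[-1.7055]
Step 8: x=[5.1555] v=[-1.9190]
Step 9: x=[5.0495] v=[-2.1208]
Step 10: x=[4.9340] v=[-2.3096]
Step 11: x=[4.8098] v=[-2.4844]
Step 12: x=[4.6776] v=[-2.6440]
Step 13: x=[4.5382] v=[-2.7875]
Step 14: x=[4.3925] v=[-2.9140]
Step 15: x=[4.2414] v=[-3.0228]
Step 16: x=[4.0857] v=[-3.1132]
Step 17: x=[3.9265] v=[-3.1846]
Step 18: x=[3.7647] v=[-3.2366]
Step 19: x=[3.6013] v=[-3.2689]
Step 20: x=[3.4372] v=[-3.2812]
Step 21: x=[3.2735] v=[-3.2735]
Step 22: x=[3.1112] v=[-3.2459]
Step 23: x=[2.9513] v=[-3.1985]
Step 24: x=[2.7947] v=[-3.1316]
Step 25: x=[2.6424] v=[-3.0456]
Step 26: x=[2.4953] v=[-2.9411]
Step 27: x=[2.3544] v=[-2.8187]
Step 28: x=[2.2204] v=[-2.6791]
Step 29: x=[2.0942] v=[-2.5232]
Step 30: x=[1.9766] v=[-2.3519]
Step 31: x=[1.8683] v=[-2.1662]
Step 32: x=[1.7699] v=[-1.9673]
Step 33: x=[1.6821] v=[-1.7564]
Step 34: x=[1.6054] v=[-1.5348]
Step 35: x=[1.5402] v=[-1.3039]
Step 36: x=[1.4869] v=[-1.0651]
Step 37: x=[1.4459] v=[-0.8198]
Step 38: x=[1.4174] v=[-0.5695]
Step 39: x=[1.4016] v=[-0.3157]
Step 40: x=[1.3986] v=[-0.0600]
Step 41: x=[1.4084] v=[0.1961]
First v>=0 after going negative at step 41, time=2.0500

Answer: 2.0500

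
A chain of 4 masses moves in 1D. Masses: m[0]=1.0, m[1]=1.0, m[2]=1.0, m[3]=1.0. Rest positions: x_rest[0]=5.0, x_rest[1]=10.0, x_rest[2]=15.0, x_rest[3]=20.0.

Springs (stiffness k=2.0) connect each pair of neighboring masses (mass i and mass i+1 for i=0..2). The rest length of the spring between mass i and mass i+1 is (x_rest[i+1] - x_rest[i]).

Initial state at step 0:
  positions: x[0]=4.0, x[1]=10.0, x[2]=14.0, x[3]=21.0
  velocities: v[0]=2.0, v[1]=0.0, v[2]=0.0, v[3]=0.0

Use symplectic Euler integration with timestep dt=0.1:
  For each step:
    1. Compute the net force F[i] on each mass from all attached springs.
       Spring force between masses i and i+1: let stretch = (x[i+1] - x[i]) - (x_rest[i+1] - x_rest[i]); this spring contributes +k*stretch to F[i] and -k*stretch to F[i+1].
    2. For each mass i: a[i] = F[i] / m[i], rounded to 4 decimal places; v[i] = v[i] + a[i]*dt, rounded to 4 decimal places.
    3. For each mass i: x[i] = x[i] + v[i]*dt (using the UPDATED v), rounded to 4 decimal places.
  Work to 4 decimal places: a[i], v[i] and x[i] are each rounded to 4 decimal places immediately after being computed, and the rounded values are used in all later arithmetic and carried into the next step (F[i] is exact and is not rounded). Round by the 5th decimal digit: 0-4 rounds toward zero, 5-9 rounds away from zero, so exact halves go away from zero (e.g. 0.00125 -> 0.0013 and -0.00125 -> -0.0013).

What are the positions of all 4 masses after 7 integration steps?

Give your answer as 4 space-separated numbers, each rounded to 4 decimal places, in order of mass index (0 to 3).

Answer: 5.6215 9.4325 15.2378 20.1083

Derivation:
Step 0: x=[4.0000 10.0000 14.0000 21.0000] v=[2.0000 0.0000 0.0000 0.0000]
Step 1: x=[4.2200 9.9600 14.0600 20.9600] v=[2.2000 -0.4000 0.6000 -0.4000]
Step 2: x=[4.4548 9.8872 14.1760 20.8820] v=[2.3480 -0.7280 1.1600 -0.7800]
Step 3: x=[4.6983 9.7915 14.3403 20.7699] v=[2.4345 -0.9567 1.6434 -1.1212]
Step 4: x=[4.9436 9.6849 14.5423 20.6292] v=[2.4531 -1.0656 2.0196 -1.4071]
Step 5: x=[5.1837 9.5807 14.7689 20.4668] v=[2.4014 -1.0424 2.2655 -1.6245]
Step 6: x=[5.4118 9.4923 15.0056 20.2904] v=[2.2808 -0.8842 2.3674 -1.7641]
Step 7: x=[5.6215 9.4325 15.2378 20.1083] v=[2.0969 -0.5976 2.3217 -1.8211]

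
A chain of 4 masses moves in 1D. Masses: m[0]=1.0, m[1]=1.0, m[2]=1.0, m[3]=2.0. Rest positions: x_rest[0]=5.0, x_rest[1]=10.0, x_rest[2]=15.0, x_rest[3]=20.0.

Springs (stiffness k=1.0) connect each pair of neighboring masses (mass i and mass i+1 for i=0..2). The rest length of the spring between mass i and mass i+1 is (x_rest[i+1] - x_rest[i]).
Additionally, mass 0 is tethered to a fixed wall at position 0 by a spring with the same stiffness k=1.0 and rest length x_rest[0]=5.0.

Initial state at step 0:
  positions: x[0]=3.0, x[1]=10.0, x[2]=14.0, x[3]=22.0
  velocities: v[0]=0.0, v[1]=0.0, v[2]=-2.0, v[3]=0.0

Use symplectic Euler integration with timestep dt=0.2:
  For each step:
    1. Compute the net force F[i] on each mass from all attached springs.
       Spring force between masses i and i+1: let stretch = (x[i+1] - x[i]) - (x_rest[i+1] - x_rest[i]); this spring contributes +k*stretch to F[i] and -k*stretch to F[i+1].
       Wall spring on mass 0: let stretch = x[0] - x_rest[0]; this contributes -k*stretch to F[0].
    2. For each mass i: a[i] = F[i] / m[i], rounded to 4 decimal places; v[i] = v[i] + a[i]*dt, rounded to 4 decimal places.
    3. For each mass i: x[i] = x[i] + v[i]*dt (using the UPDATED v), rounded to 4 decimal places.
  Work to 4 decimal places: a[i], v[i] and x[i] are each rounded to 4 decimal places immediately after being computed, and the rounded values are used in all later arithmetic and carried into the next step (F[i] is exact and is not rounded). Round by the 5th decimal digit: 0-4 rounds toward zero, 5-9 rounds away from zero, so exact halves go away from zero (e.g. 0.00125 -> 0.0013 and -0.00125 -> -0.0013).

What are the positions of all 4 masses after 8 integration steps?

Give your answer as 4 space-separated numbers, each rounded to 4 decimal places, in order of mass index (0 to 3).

Answer: 5.8677 8.2623 15.3549 20.0707

Derivation:
Step 0: x=[3.0000 10.0000 14.0000 22.0000] v=[0.0000 0.0000 -2.0000 0.0000]
Step 1: x=[3.1600 9.8800 13.7600 21.9400] v=[0.8000 -0.6000 -1.2000 -0.3000]
Step 2: x=[3.4624 9.6464 13.6920 21.8164] v=[1.5120 -1.1680 -0.3400 -0.6180]
Step 3: x=[3.8737 9.3273 13.7872 21.6303] v=[2.0563 -1.5957 0.4758 -0.9304]
Step 4: x=[4.3482 8.9684 14.0177 21.3874] v=[2.3723 -1.7944 1.1524 -1.2147]
Step 5: x=[4.8335 8.6267 14.3410 21.0971] v=[2.4267 -1.7086 1.6165 -1.4517]
Step 6: x=[5.2772 8.3618 14.7060 20.7716] v=[2.2186 -1.3244 1.8249 -1.6273]
Step 7: x=[5.6332 8.2273 15.0598 20.4248] v=[1.7801 -0.6725 1.7692 -1.7339]
Step 8: x=[5.8677 8.2623 15.3549 20.0707] v=[1.1723 0.1752 1.4757 -1.7704]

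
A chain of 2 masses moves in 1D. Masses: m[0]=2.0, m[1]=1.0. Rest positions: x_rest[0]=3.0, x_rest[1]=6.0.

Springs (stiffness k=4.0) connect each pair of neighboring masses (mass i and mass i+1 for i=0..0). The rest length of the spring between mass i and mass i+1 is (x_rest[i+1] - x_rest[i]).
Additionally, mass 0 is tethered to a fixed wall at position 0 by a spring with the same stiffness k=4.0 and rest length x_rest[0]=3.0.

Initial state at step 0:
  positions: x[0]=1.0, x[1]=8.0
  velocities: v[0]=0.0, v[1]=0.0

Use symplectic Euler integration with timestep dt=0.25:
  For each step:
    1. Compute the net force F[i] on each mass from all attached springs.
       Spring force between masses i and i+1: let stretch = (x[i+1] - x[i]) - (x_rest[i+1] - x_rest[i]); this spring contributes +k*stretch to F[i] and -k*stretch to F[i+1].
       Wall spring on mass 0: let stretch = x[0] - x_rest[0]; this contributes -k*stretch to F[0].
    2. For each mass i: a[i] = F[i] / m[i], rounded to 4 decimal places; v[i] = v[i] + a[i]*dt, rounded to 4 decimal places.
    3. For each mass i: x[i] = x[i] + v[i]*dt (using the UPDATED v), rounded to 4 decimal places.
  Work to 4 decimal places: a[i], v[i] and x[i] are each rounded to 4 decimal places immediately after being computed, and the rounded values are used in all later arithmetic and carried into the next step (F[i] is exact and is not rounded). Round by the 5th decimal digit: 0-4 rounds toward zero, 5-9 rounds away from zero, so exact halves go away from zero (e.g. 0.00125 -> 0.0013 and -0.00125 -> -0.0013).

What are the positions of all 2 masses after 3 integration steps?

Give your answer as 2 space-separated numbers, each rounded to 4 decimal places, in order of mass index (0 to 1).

Answer: 4.0703 4.0000

Derivation:
Step 0: x=[1.0000 8.0000] v=[0.0000 0.0000]
Step 1: x=[1.7500 7.0000] v=[3.0000 -4.0000]
Step 2: x=[2.9375 5.4375] v=[4.7500 -6.2500]
Step 3: x=[4.0703 4.0000] v=[4.5313 -5.7500]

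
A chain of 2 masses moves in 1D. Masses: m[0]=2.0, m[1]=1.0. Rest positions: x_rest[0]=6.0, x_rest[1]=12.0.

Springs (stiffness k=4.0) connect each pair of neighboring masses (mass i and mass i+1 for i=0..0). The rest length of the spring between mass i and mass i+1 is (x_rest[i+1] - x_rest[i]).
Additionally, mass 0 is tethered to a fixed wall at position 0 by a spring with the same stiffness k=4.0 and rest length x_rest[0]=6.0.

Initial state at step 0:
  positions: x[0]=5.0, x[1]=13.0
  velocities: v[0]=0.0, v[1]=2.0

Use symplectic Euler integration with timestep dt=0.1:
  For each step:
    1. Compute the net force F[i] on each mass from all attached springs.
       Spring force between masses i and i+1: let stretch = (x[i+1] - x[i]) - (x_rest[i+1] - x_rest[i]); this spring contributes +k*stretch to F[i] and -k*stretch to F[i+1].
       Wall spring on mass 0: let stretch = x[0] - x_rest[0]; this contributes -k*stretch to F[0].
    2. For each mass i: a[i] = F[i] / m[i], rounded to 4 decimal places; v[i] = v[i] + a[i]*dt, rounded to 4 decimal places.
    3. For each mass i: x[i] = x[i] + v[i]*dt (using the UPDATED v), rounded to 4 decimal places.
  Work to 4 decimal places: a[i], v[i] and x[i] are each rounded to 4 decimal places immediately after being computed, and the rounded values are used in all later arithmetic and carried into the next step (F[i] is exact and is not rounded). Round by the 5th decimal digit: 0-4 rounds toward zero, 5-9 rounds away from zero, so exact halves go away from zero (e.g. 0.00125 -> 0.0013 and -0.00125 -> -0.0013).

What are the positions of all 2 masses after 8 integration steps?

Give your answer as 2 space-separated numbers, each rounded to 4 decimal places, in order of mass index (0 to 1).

Step 0: x=[5.0000 13.0000] v=[0.0000 2.0000]
Step 1: x=[5.0600 13.1200] v=[0.6000 1.2000]
Step 2: x=[5.1800 13.1576] v=[1.2000 0.3760]
Step 3: x=[5.3560 13.1161] v=[1.7595 -0.4150]
Step 4: x=[5.5800 13.0042] v=[2.2403 -1.1190]
Step 5: x=[5.8409 12.8353] v=[2.6091 -1.6887]
Step 6: x=[6.1249 12.6267] v=[2.8398 -2.0865]
Step 7: x=[6.4164 12.3980] v=[2.9152 -2.2872]
Step 8: x=[6.6992 12.1700] v=[2.8282 -2.2798]

Answer: 6.6992 12.1700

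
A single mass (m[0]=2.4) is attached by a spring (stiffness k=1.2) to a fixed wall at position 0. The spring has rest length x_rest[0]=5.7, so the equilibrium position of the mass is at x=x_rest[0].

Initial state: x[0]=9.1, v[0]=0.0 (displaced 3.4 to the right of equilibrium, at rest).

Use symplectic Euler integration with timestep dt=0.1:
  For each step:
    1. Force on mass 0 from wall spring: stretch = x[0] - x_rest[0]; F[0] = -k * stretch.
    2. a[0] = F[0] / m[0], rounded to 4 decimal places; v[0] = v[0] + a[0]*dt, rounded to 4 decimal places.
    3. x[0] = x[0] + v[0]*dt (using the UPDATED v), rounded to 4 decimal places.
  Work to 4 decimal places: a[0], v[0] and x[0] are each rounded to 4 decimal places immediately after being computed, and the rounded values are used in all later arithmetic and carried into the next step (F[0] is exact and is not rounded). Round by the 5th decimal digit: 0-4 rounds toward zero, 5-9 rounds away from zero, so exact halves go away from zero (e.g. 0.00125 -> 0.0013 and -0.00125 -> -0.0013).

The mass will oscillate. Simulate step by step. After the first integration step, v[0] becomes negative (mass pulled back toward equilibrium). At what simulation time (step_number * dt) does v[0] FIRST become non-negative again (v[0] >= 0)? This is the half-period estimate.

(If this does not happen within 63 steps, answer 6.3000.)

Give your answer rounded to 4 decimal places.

Step 0: x=[9.1000] v=[0.0000]
Step 1: x=[9.0830] v=[-0.1700]
Step 2: x=[9.0491] v=[-0.3392]
Step 3: x=[8.9984] v=[-0.5067]
Step 4: x=[8.9312] v=[-0.6716]
Step 5: x=[8.8479] v=[-0.8332]
Step 6: x=[8.7488] v=[-0.9906]
Step 7: x=[8.6345] v=[-1.1430]
Step 8: x=[8.5055] v=[-1.2897]
Step 9: x=[8.3625] v=[-1.4300]
Step 10: x=[8.2062] v=[-1.5631]
Step 11: x=[8.0374] v=[-1.6884]
Step 12: x=[7.8569] v=[-1.8053]
Step 13: x=[7.6656] v=[-1.9132]
Step 14: x=[7.4645] v=[-2.0115]
Step 15: x=[7.2545] v=[-2.0997]
Step 16: x=[7.0368] v=[-2.1774]
Step 17: x=[6.8124] v=[-2.2442]
Step 18: x=[6.5824] v=[-2.2998]
Step 19: x=[6.3480] v=[-2.3439]
Step 20: x=[6.1104] v=[-2.3763]
Step 21: x=[5.8707] v=[-2.3968]
Step 22: x=[5.6302] v=[-2.4053]
Step 23: x=[5.3900] v=[-2.4018]
Step 24: x=[5.1514] v=[-2.3863]
Step 25: x=[4.9155] v=[-2.3589]
Step 26: x=[4.6835] v=[-2.3197]
Step 27: x=[4.4566] v=[-2.2689]
Step 28: x=[4.2359] v=[-2.2067]
Step 29: x=[4.0226] v=[-2.1335]
Step 30: x=[3.8176] v=[-2.0496]
Step 31: x=[3.6221] v=[-1.9555]
Step 32: x=[3.4369] v=[-1.8516]
Step 33: x=[3.2631] v=[-1.7384]
Step 34: x=[3.1014] v=[-1.6166]
Step 35: x=[2.9527] v=[-1.4867]
Step 36: x=[2.8178] v=[-1.3493]
Step 37: x=[2.6973] v=[-1.2052]
Step 38: x=[2.5918] v=[-1.0551]
Step 39: x=[2.5018] v=[-0.8997]
Step 40: x=[2.4278] v=[-0.7398]
Step 41: x=[2.3702] v=[-0.5762]
Step 42: x=[2.3292] v=[-0.4097]
Step 43: x=[2.3051] v=[-0.2412]
Step 44: x=[2.2980] v=[-0.0715]
Step 45: x=[2.3079] v=[0.0986]
First v>=0 after going negative at step 45, time=4.5000

Answer: 4.5000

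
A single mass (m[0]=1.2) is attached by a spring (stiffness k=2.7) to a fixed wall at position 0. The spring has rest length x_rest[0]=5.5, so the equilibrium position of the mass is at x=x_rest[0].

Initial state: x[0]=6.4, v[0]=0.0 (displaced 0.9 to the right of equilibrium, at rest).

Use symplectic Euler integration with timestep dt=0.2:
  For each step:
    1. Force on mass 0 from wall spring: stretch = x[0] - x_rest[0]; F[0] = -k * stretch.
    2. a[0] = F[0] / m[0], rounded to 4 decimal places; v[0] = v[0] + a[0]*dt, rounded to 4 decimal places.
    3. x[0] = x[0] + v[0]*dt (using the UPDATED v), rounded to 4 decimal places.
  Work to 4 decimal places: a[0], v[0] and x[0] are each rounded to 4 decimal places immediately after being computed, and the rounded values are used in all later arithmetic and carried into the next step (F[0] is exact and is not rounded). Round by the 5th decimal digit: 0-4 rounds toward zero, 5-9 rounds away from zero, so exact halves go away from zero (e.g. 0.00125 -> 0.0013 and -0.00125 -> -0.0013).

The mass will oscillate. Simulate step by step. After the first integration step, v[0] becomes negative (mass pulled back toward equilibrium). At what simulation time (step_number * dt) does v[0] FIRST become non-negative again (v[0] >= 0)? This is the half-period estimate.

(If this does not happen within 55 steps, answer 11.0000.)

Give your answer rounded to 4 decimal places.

Answer: 2.2000

Derivation:
Step 0: x=[6.4000] v=[0.0000]
Step 1: x=[6.3190] v=[-0.4050]
Step 2: x=[6.1643] v=[-0.7736]
Step 3: x=[5.9498] v=[-1.0725]
Step 4: x=[5.6948] v=[-1.2749]
Step 5: x=[5.4223] v=[-1.3626]
Step 6: x=[5.1568] v=[-1.3276]
Step 7: x=[4.9222] v=[-1.1732]
Step 8: x=[4.7396] v=[-0.9132]
Step 9: x=[4.6254] v=[-0.5710]
Step 10: x=[4.5899] v=[-0.1774]
Step 11: x=[4.6363] v=[0.2321]
First v>=0 after going negative at step 11, time=2.2000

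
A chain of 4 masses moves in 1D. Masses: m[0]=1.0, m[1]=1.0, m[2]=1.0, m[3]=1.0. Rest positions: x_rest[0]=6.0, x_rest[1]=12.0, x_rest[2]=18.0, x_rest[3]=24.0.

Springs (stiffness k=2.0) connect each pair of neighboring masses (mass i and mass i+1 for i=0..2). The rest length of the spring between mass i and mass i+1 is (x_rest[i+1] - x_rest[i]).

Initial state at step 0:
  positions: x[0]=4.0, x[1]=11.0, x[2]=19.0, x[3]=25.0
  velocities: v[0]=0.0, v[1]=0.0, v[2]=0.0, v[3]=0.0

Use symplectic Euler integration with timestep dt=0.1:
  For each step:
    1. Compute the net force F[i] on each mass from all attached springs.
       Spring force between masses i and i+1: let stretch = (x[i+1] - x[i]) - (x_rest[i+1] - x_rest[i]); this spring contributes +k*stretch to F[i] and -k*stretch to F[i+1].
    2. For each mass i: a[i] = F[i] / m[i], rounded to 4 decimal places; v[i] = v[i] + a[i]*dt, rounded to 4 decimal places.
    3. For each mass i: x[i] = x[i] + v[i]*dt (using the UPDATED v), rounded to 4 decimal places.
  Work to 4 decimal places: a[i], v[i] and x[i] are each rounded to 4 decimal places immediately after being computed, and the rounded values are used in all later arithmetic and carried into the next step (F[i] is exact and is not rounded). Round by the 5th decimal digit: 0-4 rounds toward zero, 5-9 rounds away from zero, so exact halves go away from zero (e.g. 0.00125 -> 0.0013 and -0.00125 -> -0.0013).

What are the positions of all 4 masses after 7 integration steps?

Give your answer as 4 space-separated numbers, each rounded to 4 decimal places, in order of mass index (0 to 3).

Step 0: x=[4.0000 11.0000 19.0000 25.0000] v=[0.0000 0.0000 0.0000 0.0000]
Step 1: x=[4.0200 11.0200 18.9600 25.0000] v=[0.2000 0.2000 -0.4000 0.0000]
Step 2: x=[4.0600 11.0588 18.8820 24.9992] v=[0.4000 0.3880 -0.7800 -0.0080]
Step 3: x=[4.1200 11.1141 18.7699 24.9961] v=[0.5998 0.5529 -1.1212 -0.0314]
Step 4: x=[4.1999 11.1826 18.6292 24.9884] v=[0.7986 0.6852 -1.4071 -0.0766]
Step 5: x=[4.2994 11.2604 18.4667 24.9736] v=[0.9951 0.7780 -1.6246 -0.1484]
Step 6: x=[4.4181 11.3431 18.2903 24.9486] v=[1.1873 0.8271 -1.7645 -0.2498]
Step 7: x=[4.5553 11.4263 18.1081 24.9105] v=[1.3723 0.8315 -1.8223 -0.3815]

Answer: 4.5553 11.4263 18.1081 24.9105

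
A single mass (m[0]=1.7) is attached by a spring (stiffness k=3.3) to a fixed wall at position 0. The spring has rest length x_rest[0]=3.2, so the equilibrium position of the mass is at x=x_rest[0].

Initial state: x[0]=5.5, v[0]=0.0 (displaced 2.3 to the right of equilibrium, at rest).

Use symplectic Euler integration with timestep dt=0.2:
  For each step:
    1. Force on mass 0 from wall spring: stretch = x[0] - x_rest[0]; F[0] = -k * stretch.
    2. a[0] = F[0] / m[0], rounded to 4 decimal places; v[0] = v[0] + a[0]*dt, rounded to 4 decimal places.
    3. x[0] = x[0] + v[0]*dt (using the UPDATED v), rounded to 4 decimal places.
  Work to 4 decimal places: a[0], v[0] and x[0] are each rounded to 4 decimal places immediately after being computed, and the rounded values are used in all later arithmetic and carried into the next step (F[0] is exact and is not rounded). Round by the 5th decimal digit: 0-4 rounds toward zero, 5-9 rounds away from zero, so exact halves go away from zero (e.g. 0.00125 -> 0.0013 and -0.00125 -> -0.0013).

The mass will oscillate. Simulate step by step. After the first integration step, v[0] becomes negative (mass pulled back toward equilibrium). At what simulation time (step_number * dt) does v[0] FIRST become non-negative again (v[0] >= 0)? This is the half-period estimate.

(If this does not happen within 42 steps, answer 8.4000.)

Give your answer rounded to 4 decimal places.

Step 0: x=[5.5000] v=[0.0000]
Step 1: x=[5.3214] v=[-0.8929]
Step 2: x=[4.9781] v=[-1.7165]
Step 3: x=[4.4967] v=[-2.4068]
Step 4: x=[3.9147] v=[-2.9102]
Step 5: x=[3.2772] v=[-3.1877]
Step 6: x=[2.6337] v=[-3.2177]
Step 7: x=[2.0341] v=[-2.9978]
Step 8: x=[1.5251] v=[-2.5452]
Step 9: x=[1.1461] v=[-1.8949]
Step 10: x=[0.9266] v=[-1.0975]
Step 11: x=[0.8836] v=[-0.2149]
Step 12: x=[1.0205] v=[0.6844]
First v>=0 after going negative at step 12, time=2.4000

Answer: 2.4000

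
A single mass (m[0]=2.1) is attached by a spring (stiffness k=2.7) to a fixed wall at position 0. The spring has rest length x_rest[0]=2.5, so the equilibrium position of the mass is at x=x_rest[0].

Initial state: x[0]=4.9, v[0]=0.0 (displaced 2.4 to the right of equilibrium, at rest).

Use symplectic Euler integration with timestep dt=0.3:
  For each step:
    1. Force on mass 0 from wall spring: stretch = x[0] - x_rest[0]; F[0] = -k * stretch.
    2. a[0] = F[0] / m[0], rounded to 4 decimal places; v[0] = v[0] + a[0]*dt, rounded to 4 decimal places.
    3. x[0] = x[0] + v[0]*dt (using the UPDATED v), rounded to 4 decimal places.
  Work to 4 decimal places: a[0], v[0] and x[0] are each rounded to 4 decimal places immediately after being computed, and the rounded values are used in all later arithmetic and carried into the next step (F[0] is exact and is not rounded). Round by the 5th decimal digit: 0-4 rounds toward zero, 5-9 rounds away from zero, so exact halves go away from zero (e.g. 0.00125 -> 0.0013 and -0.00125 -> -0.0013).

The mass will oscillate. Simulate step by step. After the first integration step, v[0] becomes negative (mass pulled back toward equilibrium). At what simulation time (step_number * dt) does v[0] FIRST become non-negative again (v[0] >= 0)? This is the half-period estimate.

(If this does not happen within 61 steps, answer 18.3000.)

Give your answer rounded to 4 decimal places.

Step 0: x=[4.9000] v=[0.0000]
Step 1: x=[4.6223] v=[-0.9257]
Step 2: x=[4.0990] v=[-1.7443]
Step 3: x=[3.3907] v=[-2.3611]
Step 4: x=[2.5793] v=[-2.7047]
Step 5: x=[1.7587] v=[-2.7353]
Step 6: x=[1.0239] v=[-2.4494]
Step 7: x=[0.4599] v=[-1.8801]
Step 8: x=[0.1319] v=[-1.0932]
Step 9: x=[0.0780] v=[-0.1798]
Step 10: x=[0.3043] v=[0.7544]
First v>=0 after going negative at step 10, time=3.0000

Answer: 3.0000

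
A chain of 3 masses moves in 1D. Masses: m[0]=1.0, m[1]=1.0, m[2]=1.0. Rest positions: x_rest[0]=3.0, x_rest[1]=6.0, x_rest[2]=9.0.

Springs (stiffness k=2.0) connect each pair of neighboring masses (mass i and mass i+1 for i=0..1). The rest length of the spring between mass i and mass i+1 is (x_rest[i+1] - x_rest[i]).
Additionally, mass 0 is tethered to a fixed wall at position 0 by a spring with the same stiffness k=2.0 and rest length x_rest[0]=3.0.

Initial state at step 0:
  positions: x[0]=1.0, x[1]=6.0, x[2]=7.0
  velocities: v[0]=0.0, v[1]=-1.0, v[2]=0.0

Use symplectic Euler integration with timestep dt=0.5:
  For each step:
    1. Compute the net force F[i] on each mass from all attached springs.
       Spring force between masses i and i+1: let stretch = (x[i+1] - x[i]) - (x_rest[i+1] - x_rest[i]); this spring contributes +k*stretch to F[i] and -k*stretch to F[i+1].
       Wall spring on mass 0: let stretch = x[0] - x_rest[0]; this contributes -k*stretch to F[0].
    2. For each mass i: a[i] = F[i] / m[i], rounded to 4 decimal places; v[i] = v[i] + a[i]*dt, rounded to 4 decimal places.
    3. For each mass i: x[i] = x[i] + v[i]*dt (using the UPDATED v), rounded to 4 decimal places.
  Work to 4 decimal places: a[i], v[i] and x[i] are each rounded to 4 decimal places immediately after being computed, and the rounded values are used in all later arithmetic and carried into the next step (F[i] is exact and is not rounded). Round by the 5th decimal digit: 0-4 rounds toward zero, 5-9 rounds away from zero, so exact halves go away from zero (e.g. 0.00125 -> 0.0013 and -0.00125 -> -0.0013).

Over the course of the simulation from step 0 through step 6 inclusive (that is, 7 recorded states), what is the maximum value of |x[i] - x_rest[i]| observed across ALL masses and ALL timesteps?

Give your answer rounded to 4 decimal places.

Step 0: x=[1.0000 6.0000 7.0000] v=[0.0000 -1.0000 0.0000]
Step 1: x=[3.0000 3.5000 8.0000] v=[4.0000 -5.0000 2.0000]
Step 2: x=[3.7500 3.0000 8.2500] v=[1.5000 -1.0000 0.5000]
Step 3: x=[2.2500 5.5000 7.3750] v=[-3.0000 5.0000 -1.7500]
Step 4: x=[1.2500 7.3125 7.0625] v=[-2.0000 3.6250 -0.6250]
Step 5: x=[2.6563 5.9688 8.3750] v=[2.8125 -2.6875 2.6250]
Step 6: x=[4.3907 4.1719 9.9844] v=[3.4687 -3.5938 3.2188]
Max displacement = 3.0000

Answer: 3.0000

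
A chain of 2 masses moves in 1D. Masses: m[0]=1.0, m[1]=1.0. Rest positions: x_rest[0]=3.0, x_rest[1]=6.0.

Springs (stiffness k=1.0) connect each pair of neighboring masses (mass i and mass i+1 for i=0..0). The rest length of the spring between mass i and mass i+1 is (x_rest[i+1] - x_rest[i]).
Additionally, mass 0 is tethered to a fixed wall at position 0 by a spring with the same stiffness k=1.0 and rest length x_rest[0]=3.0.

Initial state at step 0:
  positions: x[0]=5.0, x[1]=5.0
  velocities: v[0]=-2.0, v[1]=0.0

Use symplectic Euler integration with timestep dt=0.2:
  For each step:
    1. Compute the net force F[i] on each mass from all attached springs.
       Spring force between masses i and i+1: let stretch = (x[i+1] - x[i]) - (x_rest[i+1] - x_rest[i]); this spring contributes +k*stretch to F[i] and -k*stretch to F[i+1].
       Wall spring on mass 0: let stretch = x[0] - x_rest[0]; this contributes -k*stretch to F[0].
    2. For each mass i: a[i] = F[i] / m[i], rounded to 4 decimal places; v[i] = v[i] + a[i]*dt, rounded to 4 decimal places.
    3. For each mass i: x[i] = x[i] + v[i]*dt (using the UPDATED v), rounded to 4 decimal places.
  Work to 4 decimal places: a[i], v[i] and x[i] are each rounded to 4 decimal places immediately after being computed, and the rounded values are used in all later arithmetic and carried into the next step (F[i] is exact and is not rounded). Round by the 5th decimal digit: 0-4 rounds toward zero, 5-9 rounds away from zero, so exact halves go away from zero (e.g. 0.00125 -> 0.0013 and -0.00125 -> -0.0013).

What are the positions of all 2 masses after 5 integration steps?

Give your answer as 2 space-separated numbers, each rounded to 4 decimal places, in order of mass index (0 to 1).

Step 0: x=[5.0000 5.0000] v=[-2.0000 0.0000]
Step 1: x=[4.4000 5.1200] v=[-3.0000 0.6000]
Step 2: x=[3.6528 5.3312] v=[-3.7360 1.0560]
Step 3: x=[2.8266 5.5953] v=[-4.1309 1.3203]
Step 4: x=[1.9981 5.8686] v=[-4.1425 1.3666]
Step 5: x=[1.2445 6.1071] v=[-3.7680 1.1925]

Answer: 1.2445 6.1071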